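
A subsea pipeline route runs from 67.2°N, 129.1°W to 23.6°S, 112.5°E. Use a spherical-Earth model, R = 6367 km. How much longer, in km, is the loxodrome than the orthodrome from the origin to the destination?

797 km

Great circle: cos σ = sin φ₁ sin φ₂ + cos φ₁ cos φ₂ cos Δλ,  σ = 2.1388 rad → d_gc = 13617.8 km
Rhumb line: Δψ = -2.0254, q = Δφ/Δψ = 0.7825, d_rh = R√(Δφ²+q²Δλ²) = 14415.2 km
Excess = 14415.2 − 13617.8 = 797.4 ≈ 797 km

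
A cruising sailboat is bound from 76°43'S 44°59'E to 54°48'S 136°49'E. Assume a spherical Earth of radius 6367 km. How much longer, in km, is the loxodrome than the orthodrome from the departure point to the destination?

402 km

Great circle: cos σ = sin φ₁ sin φ₂ + cos φ₁ cos φ₂ cos Δλ,  σ = 0.6583 rad → d_gc = 4191.27 km
Rhumb line: Δψ = +1.0022, q = Δφ/Δψ = 0.3817, d_rh = R√(Δφ²+q²Δλ²) = 4593.76 km
Excess = 4593.76 − 4191.27 = 402.49 ≈ 402 km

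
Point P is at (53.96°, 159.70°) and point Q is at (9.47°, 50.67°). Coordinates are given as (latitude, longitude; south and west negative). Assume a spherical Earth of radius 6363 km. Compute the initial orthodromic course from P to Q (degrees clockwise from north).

θ = atan2( sin Δλ·cos φ₂ ,  cos φ₁ sin φ₂ − sin φ₁ cos φ₂ cos Δλ )
  = atan2(-0.9325, +0.3569) = 290.94°

290.9°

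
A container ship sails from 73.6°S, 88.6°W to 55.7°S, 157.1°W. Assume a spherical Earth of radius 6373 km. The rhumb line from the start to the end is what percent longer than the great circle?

Great circle: σ = 0.5533 rad → d_gc = Rσ = 3526.1 km
Rhumb: Δφ = +0.3124, Δλ = -1.1956, Δψ = +0.7615, q = Δφ/Δψ = 0.4103 → d_rh = R√(Δφ²+q²Δλ²) = 3706.1 km
Excess = (3706.1 − 3526.1) / 3526.1 = 180.0 / 3526.1 = 5.10% ≈ 5.1%

5.1%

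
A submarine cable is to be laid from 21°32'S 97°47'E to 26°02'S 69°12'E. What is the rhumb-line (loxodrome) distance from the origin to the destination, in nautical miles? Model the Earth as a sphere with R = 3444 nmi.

1595 nmi

Δψ = ln[tan(π/4+φ₂/2)/tan(π/4+φ₁/2)] = -0.0859;  Δφ = -0.0785 rad,  Δλ = -0.4989 rad
q = Δφ/Δψ = 0.9148
d = R·√(Δφ² + q²Δλ²) = 3444·0.46305 = 1595 nmi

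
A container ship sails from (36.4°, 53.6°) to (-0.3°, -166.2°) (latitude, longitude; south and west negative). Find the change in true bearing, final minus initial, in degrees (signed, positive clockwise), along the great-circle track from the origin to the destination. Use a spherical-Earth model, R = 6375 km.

+84.1°

At departure: θ₁ = atan2(sin Δλ cos φ₂, cos φ₁ sin φ₂ − sin φ₁ cos φ₂ cos Δλ) = 54.79°
At arrival: θ₂ = atan2(sin Δλ cos φ₁, −cos φ₂ sin φ₁ + sin φ₂ cos φ₁ cos Δλ) = 138.88°
Δθ = θ₂ − θ₁ = +84.1°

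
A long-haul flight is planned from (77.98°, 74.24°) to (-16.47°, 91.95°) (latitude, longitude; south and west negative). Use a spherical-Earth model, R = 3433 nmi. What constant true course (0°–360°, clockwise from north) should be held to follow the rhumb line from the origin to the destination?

Δψ = ln[tan(π/4+φ₂/2)/tan(π/4+φ₁/2)] = -2.5426
Δλ = +0.3091 rad (taken the short way round)
course = atan2(Δλ, Δψ) = 173.07°

173.1°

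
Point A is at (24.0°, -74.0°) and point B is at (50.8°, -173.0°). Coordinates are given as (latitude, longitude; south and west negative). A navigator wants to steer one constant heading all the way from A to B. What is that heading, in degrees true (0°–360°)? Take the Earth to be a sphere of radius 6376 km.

Meridional parts: M(φ₁)=+0.4317, M(φ₂)=+1.0326 → ΔM = +0.6009;  Δλ = -1.7279 rad
tan C = Δλ / ΔM = -2.8755 → C = 289.18°

289.2°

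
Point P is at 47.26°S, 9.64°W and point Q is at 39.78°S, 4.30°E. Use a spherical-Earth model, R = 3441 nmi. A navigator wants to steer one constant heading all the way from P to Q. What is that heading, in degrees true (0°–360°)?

53.4°

Δψ = ln[tan(π/4+φ₂/2)/tan(π/4+φ₁/2)] = +0.1804
Δλ = +0.2433 rad (taken the short way round)
course = atan2(Δλ, Δψ) = 53.44°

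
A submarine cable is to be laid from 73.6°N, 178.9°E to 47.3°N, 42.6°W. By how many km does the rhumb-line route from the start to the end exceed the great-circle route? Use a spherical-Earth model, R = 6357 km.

Great circle: cos σ = sin φ₁ sin φ₂ + cos φ₁ cos φ₂ cos Δλ,  σ = 0.9745 rad → d_gc = 6194.7 km
Rhumb line: Δψ = -0.9979, q = Δφ/Δψ = 0.4600, d_rh = R√(Δφ²+q²Δλ²) = 7647.1 km
Excess = 7647.1 − 6194.7 = 1452.4 ≈ 1452 km

1452 km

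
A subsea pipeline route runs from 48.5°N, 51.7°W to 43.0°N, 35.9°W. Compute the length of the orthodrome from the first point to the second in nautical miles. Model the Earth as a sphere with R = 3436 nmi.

Haversine: a = sin²(Δφ/2)+cos φ₁ cos φ₂ sin²(Δλ/2) = 0.01146;  σ = 2·atan2(√a,√(1−a))
σ = 12.289° → d = Rσ = 3436·0.21448 = 737 nmi

737 nmi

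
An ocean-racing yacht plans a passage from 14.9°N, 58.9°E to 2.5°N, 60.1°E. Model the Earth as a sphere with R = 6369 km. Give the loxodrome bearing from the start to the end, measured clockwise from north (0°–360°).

Meridional parts: M(φ₁)=+0.2630, M(φ₂)=+0.0436 → ΔM = -0.2194;  Δλ = +0.0209 rad
tan C = Δλ / ΔM = -0.0955 → C = 174.55°

174.5°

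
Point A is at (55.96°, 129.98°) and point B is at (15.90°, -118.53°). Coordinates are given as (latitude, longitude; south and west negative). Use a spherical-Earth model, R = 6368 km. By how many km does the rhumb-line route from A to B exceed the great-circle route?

Great circle: cos σ = sin φ₁ sin φ₂ + cos φ₁ cos φ₂ cos Δλ,  σ = 1.5410 rad → d_gc = 9813.1 km
Rhumb line: Δψ = -0.9027, q = Δφ/Δψ = 0.7746, d_rh = R√(Δφ²+q²Δλ²) = 10580.4 km
Excess = 10580.4 − 9813.1 = 767.3 ≈ 767 km

767 km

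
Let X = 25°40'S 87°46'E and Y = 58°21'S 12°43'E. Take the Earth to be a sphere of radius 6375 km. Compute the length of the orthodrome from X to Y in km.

6744 km

cos σ = sin φ₁ sin φ₂ + cos φ₁ cos φ₂ cos Δλ
      = sin(-25.67°)sin(-58.35°) + cos(-25.67°)cos(-58.35°)cos(-75.05°) = 0.4907
σ = 60.612° → d = Rσ = 6375·1.05787 = 6744 km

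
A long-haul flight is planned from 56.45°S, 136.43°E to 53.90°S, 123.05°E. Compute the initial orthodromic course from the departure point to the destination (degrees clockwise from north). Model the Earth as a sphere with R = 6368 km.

N = sin Δλ·cos φ₂ = -0.1363;  D = cos φ₁ sin φ₂ − sin φ₁ cos φ₂ cos Δλ = +0.0312
initial course = atan2(N, D) = 282.87°

282.9°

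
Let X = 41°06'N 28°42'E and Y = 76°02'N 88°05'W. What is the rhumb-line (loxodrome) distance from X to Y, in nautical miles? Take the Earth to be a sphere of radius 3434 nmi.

3869 nmi

Δψ = ln[tan(π/4+φ₂/2)/tan(π/4+φ₁/2)] = +1.3116;  Δφ = +0.6097 rad,  Δλ = -2.0383 rad
q = Δφ/Δψ = 0.4649
d = R·√(Δφ² + q²Δλ²) = 3434·1.12674 = 3869 nmi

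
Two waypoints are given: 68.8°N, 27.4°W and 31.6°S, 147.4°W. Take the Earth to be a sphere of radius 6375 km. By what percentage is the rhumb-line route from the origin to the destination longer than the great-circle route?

5.4%

Great circle: σ = 2.2686 rad → d_gc = Rσ = 14462.2 km
Rhumb: Δφ = -1.7523, Δλ = -2.0944, Δψ = -2.2577, q = Δφ/Δψ = 0.7762 → d_rh = R√(Δφ²+q²Δλ²) = 15237.5 km
Excess = (15237.5 − 14462.2) / 14462.2 = 775.3 / 14462.2 = 5.36% ≈ 5.4%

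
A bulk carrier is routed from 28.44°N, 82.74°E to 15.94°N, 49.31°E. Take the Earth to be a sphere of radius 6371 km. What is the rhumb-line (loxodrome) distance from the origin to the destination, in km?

3704 km

Δψ = ln[tan(π/4+φ₂/2)/tan(π/4+φ₁/2)] = -0.2362;  Δφ = -0.2182 rad,  Δλ = -0.5835 rad
q = Δφ/Δψ = 0.9235
d = R·√(Δφ² + q²Δλ²) = 6371·0.58131 = 3704 km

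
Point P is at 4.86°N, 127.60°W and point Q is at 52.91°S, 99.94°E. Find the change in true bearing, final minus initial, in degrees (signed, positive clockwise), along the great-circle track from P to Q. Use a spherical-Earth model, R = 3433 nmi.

At departure: θ₁ = atan2(sin Δλ cos φ₂, cos φ₁ sin φ₂ − sin φ₁ cos φ₂ cos Δλ) = 210.33°
At arrival: θ₂ = atan2(sin Δλ cos φ₁, −cos φ₂ sin φ₁ + sin φ₂ cos φ₁ cos Δλ) = 303.44°
Δθ = θ₂ − θ₁ = +93.1°

+93.1°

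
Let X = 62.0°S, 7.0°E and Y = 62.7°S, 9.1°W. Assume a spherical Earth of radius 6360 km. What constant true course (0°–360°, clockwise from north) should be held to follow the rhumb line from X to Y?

Meridional parts: M(φ₁)=-1.3890, M(φ₂)=-1.4153 → ΔM = -0.0263;  Δλ = -0.2810 rad
tan C = Δλ / ΔM = +10.6730 → C = 264.65°

264.6°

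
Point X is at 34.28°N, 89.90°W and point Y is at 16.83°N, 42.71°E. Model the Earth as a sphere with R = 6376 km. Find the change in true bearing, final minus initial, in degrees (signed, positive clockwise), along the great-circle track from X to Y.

+89.7°

At departure: θ₁ = atan2(sin Δλ cos φ₂, cos φ₁ sin φ₂ − sin φ₁ cos φ₂ cos Δλ) = 49.38°
At arrival: θ₂ = atan2(sin Δλ cos φ₁, −cos φ₂ sin φ₁ + sin φ₂ cos φ₁ cos Δλ) = 139.06°
Δθ = θ₂ − θ₁ = +89.7°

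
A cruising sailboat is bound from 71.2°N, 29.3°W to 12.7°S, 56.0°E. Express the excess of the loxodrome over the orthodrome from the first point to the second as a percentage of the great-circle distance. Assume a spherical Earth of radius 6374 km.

3.7%

Great circle: σ = 1.7542 rad → d_gc = Rσ = 11181.1 km
Rhumb: Δφ = -1.4643, Δλ = +1.4888, Δψ = -2.0220, q = Δφ/Δψ = 0.7242 → d_rh = R√(Δφ²+q²Δλ²) = 11590.7 km
Excess = (11590.7 − 11181.1) / 11181.1 = 409.6 / 11181.1 = 3.66% ≈ 3.7%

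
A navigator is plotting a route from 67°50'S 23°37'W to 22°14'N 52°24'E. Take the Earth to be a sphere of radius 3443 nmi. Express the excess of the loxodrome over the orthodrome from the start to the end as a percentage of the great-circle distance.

Great circle: σ = 1.8401 rad → d_gc = Rσ = 6335.3 nmi
Rhumb: Δφ = +1.5720, Δλ = +1.3267, Δψ = +2.0284, q = Δφ/Δψ = 0.7750 → d_rh = R√(Δφ²+q²Δλ²) = 6467.2 nmi
Excess = (6467.2 − 6335.3) / 6335.3 = 131.9 / 6335.3 = 2.08% ≈ 2.1%

2.1%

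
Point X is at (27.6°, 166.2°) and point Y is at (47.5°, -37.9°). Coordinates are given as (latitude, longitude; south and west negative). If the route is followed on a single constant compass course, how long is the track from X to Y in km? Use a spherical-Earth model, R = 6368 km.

13764 km

Rhumb course C = atan2(Δλ, Δψ) with Δψ = ln[tan(π/4+φ₂/2)/tan(π/4+φ₁/2)] = +0.4430, Δλ = +2.7210 → C = 80.75°
d = R·|Δφ| / |cos C| = 6368·0.34732 / 0.16069 = 13764 km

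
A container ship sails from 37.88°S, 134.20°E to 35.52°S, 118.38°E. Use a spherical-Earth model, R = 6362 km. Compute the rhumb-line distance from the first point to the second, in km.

Δψ = ln[tan(π/4+φ₂/2)/tan(π/4+φ₁/2)] = +0.0514;  Δφ = +0.0412 rad,  Δλ = -0.2761 rad
q = Δφ/Δψ = 0.8017
d = R·√(Δφ² + q²Δλ²) = 6362·0.22515 = 1432 km

1432 km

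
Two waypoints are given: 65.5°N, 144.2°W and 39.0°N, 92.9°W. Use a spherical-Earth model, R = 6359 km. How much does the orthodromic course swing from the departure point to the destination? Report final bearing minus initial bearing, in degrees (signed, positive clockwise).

At departure: θ₁ = atan2(sin Δλ cos φ₂, cos φ₁ sin φ₂ − sin φ₁ cos φ₂ cos Δλ) = 106.63°
At arrival: θ₂ = atan2(sin Δλ cos φ₁, −cos φ₂ sin φ₁ + sin φ₂ cos φ₁ cos Δλ) = 149.25°
Δθ = θ₂ − θ₁ = +42.6°

+42.6°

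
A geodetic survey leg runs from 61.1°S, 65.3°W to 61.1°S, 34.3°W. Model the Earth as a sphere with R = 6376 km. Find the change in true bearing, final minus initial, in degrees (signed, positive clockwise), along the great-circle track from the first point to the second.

-27.3°

Initial bearing θ₁ = atan2(sin Δλ cos φ₂, cos φ₁ sin φ₂ − sin φ₁ cos φ₂ cos Δλ) = 103.65°
Final bearing θ₂ = (initial bearing from the destination back to the start) + 180° = 76.35°
Δθ = θ₂ − θ₁ = -27.3°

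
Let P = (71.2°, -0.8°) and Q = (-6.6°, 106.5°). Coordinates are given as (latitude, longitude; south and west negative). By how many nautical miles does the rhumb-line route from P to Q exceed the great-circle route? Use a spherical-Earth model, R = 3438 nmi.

Great circle: cos σ = sin φ₁ sin φ₂ + cos φ₁ cos φ₂ cos Δλ,  σ = 1.7762 rad → d_gc = 6106.7 nmi
Rhumb line: Δψ = -1.9139, q = Δφ/Δψ = 0.7095, d_rh = R√(Δφ²+q²Δλ²) = 6531.4 nmi
Excess = 6531.4 − 6106.7 = 424.7 ≈ 425 nmi

425 nmi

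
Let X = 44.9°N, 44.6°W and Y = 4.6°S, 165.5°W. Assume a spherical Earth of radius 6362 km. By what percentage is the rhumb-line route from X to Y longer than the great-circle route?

Great circle: σ = 2.0034 rad → d_gc = Rσ = 12745.4 km
Rhumb: Δφ = -0.8639, Δλ = -2.1101, Δψ = -0.9593, q = Δφ/Δψ = 0.9006 → d_rh = R√(Δφ²+q²Δλ²) = 13281.0 km
Excess = (13281.0 − 12745.4) / 12745.4 = 535.6 / 12745.4 = 4.20% ≈ 4.2%

4.2%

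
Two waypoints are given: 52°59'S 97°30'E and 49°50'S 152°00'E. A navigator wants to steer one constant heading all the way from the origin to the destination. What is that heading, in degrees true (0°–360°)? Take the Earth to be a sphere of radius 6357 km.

84.7°

Meridional parts: M(φ₁)=-1.0944, M(φ₂)=-1.0062 → ΔM = +0.0882;  Δλ = +0.9512 rad
tan C = Δλ / ΔM = +10.7865 → C = 84.70°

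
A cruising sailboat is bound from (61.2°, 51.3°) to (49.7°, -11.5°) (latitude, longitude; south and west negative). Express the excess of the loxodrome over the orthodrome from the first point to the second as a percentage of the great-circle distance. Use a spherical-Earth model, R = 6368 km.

3.6%

Great circle: σ = 0.6253 rad → d_gc = Rσ = 3982.2 km
Rhumb: Δφ = -0.2007, Δλ = -1.0961, Δψ = -0.3571, q = Δφ/Δψ = 0.5621 → d_rh = R√(Δφ²+q²Δλ²) = 4126.4 km
Excess = (4126.4 − 3982.2) / 3982.2 = 144.2 / 3982.2 = 3.62% ≈ 3.6%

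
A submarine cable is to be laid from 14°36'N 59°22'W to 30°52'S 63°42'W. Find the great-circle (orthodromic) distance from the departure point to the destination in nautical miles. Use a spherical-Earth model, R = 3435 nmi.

Haversine: a = sin²(Δφ/2)+cos φ₁ cos φ₂ sin²(Δλ/2) = 0.15053;  σ = 2·atan2(√a,√(1−a))
σ = 45.657° → d = Rσ = 3435·0.79687 = 2737 nmi

2737 nmi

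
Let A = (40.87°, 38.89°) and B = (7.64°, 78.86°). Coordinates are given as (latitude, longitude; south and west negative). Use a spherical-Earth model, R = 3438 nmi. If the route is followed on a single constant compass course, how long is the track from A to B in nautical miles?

Rhumb course C = atan2(Δλ, Δψ) with Δψ = ln[tan(π/4+φ₂/2)/tan(π/4+φ₁/2)] = -0.6491, Δλ = +0.6976 → C = 132.94°
d = R·|Δφ| / |cos C| = 3438·0.57997 / 0.68121 = 2927 nmi

2927 nmi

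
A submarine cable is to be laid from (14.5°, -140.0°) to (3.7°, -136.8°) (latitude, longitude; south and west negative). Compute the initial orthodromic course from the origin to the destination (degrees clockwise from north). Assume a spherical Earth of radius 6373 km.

N = sin Δλ·cos φ₂ = +0.0557;  D = cos φ₁ sin φ₂ − sin φ₁ cos φ₂ cos Δλ = -0.1870
initial course = atan2(N, D) = 163.41°

163.4°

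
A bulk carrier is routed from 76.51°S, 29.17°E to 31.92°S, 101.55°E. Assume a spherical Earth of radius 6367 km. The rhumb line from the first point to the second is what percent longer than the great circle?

Great circle: σ = 0.9593 rad → d_gc = Rσ = 6107.9 km
Rhumb: Δφ = +0.7782, Δλ = +1.2633, Δψ = +1.5464, q = Δφ/Δψ = 0.5033 → d_rh = R√(Δφ²+q²Δλ²) = 6398.3 km
Excess = (6398.3 − 6107.9) / 6107.9 = 290.4 / 6107.9 = 4.754% ≈ 4.8%

4.8%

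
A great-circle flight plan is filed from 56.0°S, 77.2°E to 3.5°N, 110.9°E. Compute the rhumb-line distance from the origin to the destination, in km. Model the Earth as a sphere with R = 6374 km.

7319 km

Δψ = ln[tan(π/4+φ₂/2)/tan(π/4+φ₁/2)] = +1.2462;  Δφ = +1.0385 rad,  Δλ = +0.5882 rad
q = Δφ/Δψ = 0.8333
d = R·√(Δφ² + q²Δλ²) = 6374·1.14833 = 7319 km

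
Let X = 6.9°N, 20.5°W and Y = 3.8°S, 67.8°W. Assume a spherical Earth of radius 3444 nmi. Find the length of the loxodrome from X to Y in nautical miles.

2910 nmi

Rhumb course C = atan2(Δλ, Δψ) with Δψ = ln[tan(π/4+φ₂/2)/tan(π/4+φ₁/2)] = -0.1871, Δλ = -0.8255 → C = 257.23°
d = R·|Δφ| / |cos C| = 3444·0.18675 / 0.22102 = 2910 nmi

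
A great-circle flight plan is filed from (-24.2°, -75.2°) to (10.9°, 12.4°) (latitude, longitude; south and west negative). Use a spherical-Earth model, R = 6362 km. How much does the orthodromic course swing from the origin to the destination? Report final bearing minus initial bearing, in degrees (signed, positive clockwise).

-13.3°

At departure: θ₁ = atan2(sin Δλ cos φ₂, cos φ₁ sin φ₂ − sin φ₁ cos φ₂ cos Δλ) = 79.08°
At arrival: θ₂ = atan2(sin Δλ cos φ₁, −cos φ₂ sin φ₁ + sin φ₂ cos φ₁ cos Δλ) = 65.79°
Δθ = θ₂ − θ₁ = -13.3°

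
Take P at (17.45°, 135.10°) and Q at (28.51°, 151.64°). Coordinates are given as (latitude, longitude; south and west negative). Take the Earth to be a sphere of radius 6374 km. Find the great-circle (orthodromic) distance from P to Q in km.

Haversine: a = sin²(Δφ/2)+cos φ₁ cos φ₂ sin²(Δλ/2) = 0.02663;  σ = 2·atan2(√a,√(1−a))
σ = 18.784° → d = Rσ = 6374·0.32784 = 2090 km

2090 km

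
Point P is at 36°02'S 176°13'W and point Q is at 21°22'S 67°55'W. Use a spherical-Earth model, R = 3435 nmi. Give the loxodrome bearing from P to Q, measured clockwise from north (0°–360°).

Meridional parts: M(φ₁)=-0.6750, M(φ₂)=-0.3819 → ΔM = +0.2931;  Δλ = +1.8902 rad
tan C = Δλ / ΔM = +6.4485 → C = 81.19°

81.2°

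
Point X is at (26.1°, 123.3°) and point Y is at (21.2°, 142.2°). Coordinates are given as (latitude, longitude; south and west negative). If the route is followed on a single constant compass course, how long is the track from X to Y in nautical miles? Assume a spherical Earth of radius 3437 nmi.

1079 nmi

Δψ = ln[tan(π/4+φ₂/2)/tan(π/4+φ₁/2)] = -0.0934;  Δφ = -0.0855 rad,  Δλ = +0.3299 rad
q = Δφ/Δψ = 0.9156
d = R·√(Δφ² + q²Δλ²) = 3437·0.31391 = 1079 nmi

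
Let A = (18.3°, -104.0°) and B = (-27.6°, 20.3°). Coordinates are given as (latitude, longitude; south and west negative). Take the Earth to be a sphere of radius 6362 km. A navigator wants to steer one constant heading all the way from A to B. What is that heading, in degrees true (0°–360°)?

110.9°

Meridional parts: M(φ₁)=+0.3250, M(φ₂)=-0.5015 → ΔM = -0.8265;  Δλ = +2.1694 rad
tan C = Δλ / ΔM = -2.6250 → C = 110.85°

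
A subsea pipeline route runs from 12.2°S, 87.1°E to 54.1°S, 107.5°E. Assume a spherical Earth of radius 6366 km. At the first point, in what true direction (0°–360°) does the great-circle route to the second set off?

N = sin Δλ·cos φ₂ = +0.2044;  D = cos φ₁ sin φ₂ − sin φ₁ cos φ₂ cos Δλ = -0.6756
initial course = atan2(N, D) = 163.17°

163.2°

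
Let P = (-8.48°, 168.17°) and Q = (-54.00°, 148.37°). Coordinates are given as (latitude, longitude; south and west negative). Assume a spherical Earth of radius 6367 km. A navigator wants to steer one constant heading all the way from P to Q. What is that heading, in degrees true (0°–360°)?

Δψ = ln[tan(π/4+φ₂/2)/tan(π/4+φ₁/2)] = -0.9756
Δλ = -0.3456 rad (taken the short way round)
course = atan2(Δλ, Δψ) = 199.50°

199.5°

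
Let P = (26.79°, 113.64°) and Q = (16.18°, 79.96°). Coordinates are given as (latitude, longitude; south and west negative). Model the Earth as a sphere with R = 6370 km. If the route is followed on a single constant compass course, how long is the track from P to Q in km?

Δψ = ln[tan(π/4+φ₂/2)/tan(π/4+φ₁/2)] = -0.1994;  Δφ = -0.1852 rad,  Δλ = -0.5878 rad
q = Δφ/Δψ = 0.9288
d = R·√(Δφ² + q²Δλ²) = 6370·0.57651 = 3672 km

3672 km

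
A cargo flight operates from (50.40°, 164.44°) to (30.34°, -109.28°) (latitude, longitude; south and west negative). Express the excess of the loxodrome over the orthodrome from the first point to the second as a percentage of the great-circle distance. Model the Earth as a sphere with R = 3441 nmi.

Great circle: σ = 1.1319 rad → d_gc = Rσ = 3895.0 nmi
Rhumb: Δφ = -0.3501, Δλ = +1.5059, Δψ = -0.4654, q = Δφ/Δψ = 0.7523 → d_rh = R√(Δφ²+q²Δλ²) = 4079.9 nmi
Excess = (4079.9 − 3895.0) / 3895.0 = 184.9 / 3895.0 = 4.747% ≈ 4.7%

4.7%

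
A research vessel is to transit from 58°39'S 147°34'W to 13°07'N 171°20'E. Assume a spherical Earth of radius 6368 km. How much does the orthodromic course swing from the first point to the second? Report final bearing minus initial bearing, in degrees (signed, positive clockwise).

+20.3°

At departure: θ₁ = atan2(sin Δλ cos φ₂, cos φ₁ sin φ₂ − sin φ₁ cos φ₂ cos Δλ) = 319.32°
At arrival: θ₂ = atan2(sin Δλ cos φ₁, −cos φ₂ sin φ₁ + sin φ₂ cos φ₁ cos Δλ) = 339.62°
Δθ = θ₂ − θ₁ = +20.3°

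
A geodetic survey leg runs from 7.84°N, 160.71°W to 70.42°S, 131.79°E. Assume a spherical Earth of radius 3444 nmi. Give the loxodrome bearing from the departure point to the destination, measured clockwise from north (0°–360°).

211.9°

Δψ = ln[tan(π/4+φ₂/2)/tan(π/4+φ₁/2)] = -1.8943
Δλ = -1.1781 rad (taken the short way round)
course = atan2(Δλ, Δψ) = 211.88°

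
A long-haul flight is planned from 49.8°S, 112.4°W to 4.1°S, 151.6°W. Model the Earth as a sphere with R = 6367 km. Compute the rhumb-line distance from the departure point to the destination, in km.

6296 km

Δψ = ln[tan(π/4+φ₂/2)/tan(π/4+φ₁/2)] = +0.9336;  Δφ = +0.7976 rad,  Δλ = -0.6842 rad
q = Δφ/Δψ = 0.8543
d = R·√(Δφ² + q²Δλ²) = 6367·0.98885 = 6296 km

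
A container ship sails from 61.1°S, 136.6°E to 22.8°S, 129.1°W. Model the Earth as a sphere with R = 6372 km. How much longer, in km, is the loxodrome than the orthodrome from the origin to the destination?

511 km

Great circle: cos σ = sin φ₁ sin φ₂ + cos φ₁ cos φ₂ cos Δλ,  σ = 1.2600 rad → d_gc = 8028.5 km
Rhumb line: Δψ = +0.9471, q = Δφ/Δψ = 0.7058, d_rh = R√(Δφ²+q²Δλ²) = 8539.7 km
Excess = 8539.7 − 8028.5 = 511.2 ≈ 511 km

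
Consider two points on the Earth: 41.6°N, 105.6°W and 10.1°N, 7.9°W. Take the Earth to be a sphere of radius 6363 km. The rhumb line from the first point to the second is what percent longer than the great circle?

3.2%

Great circle: σ = 1.5530 rad → d_gc = Rσ = 9881.8 km
Rhumb: Δφ = -0.5498, Δλ = +1.7052, Δψ = -0.6226, q = Δφ/Δψ = 0.8830 → d_rh = R√(Δφ²+q²Δλ²) = 10199.7 km
Excess = (10199.7 − 9881.8) / 9881.8 = 317.9 / 9881.8 = 3.22% ≈ 3.2%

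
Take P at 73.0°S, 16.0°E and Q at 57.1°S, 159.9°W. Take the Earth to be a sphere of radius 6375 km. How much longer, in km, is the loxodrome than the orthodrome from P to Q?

2622 km

Great circle: cos σ = sin φ₁ sin φ₂ + cos φ₁ cos φ₂ cos Δλ,  σ = 0.8704 rad → d_gc = 5548.7 km
Rhumb line: Δψ = +0.6809, q = Δφ/Δψ = 0.4076, d_rh = R√(Δφ²+q²Δλ²) = 8170.3 km
Excess = 8170.3 − 5548.7 = 2621.6 ≈ 2622 km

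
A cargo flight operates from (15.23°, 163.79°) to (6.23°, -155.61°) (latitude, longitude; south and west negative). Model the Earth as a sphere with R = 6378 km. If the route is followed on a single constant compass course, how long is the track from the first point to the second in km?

Rhumb course C = atan2(Δλ, Δψ) with Δψ = ln[tan(π/4+φ₂/2)/tan(π/4+φ₁/2)] = -0.1601, Δλ = +0.7086 → C = 102.73°
d = R·|Δφ| / |cos C| = 6378·0.15708 / 0.22032 = 4547 km

4547 km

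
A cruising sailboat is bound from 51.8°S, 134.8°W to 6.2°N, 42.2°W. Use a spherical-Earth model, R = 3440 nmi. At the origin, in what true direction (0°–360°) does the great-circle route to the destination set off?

θ = atan2( sin Δλ·cos φ₂ ,  cos φ₁ sin φ₂ − sin φ₁ cos φ₂ cos Δλ )
  = atan2(+0.9931, +0.0313) = 88.19°

88.2°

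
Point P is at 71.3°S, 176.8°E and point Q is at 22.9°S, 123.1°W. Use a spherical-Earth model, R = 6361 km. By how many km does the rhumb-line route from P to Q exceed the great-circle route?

Great circle: cos σ = sin φ₁ sin φ₂ + cos φ₁ cos φ₂ cos Δλ,  σ = 1.0288 rad → d_gc = 6544.5 km
Rhumb line: Δψ = +1.3932, q = Δφ/Δψ = 0.6064, d_rh = R√(Δφ²+q²Δλ²) = 6726.2 km
Excess = 6726.2 − 6544.5 = 181.7 ≈ 182 km

182 km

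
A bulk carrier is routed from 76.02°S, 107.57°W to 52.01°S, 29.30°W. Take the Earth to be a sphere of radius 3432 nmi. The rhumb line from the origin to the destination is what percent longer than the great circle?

6.6%

Great circle: σ = 0.6518 rad → d_gc = Rσ = 2236.9 nmi
Rhumb: Δφ = +0.4191, Δλ = +1.3661, Δψ = +1.0323, q = Δφ/Δψ = 0.4059 → d_rh = R√(Δφ²+q²Δλ²) = 2385.5 nmi
Excess = (2385.5 − 2236.9) / 2236.9 = 148.6 / 2236.9 = 6.64% ≈ 6.6%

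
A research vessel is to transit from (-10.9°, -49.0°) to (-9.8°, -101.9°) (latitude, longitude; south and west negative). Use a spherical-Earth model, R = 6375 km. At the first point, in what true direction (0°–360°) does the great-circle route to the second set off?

θ = atan2( sin Δλ·cos φ₂ ,  cos φ₁ sin φ₂ − sin φ₁ cos φ₂ cos Δλ )
  = atan2(-0.7859, -0.0547) = 266.02°

266.0°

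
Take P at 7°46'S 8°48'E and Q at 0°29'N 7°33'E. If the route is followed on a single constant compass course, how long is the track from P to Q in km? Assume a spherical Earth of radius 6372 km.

Rhumb course C = atan2(Δλ, Δψ) with Δψ = ln[tan(π/4+φ₂/2)/tan(π/4+φ₁/2)] = +0.1444, Δλ = -0.0218 → C = 351.41°
d = R·|Δφ| / |cos C| = 6372·0.14399 / 0.98878 = 928 km

928 km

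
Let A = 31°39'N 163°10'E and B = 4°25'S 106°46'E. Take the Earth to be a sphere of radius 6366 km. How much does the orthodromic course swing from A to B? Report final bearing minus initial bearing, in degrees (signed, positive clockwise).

At departure: θ₁ = atan2(sin Δλ cos φ₂, cos φ₁ sin φ₂ − sin φ₁ cos φ₂ cos Δλ) = 246.85°
At arrival: θ₂ = atan2(sin Δλ cos φ₁, −cos φ₂ sin φ₁ + sin φ₂ cos φ₁ cos Δλ) = 231.73°
Δθ = θ₂ − θ₁ = -15.1°

-15.1°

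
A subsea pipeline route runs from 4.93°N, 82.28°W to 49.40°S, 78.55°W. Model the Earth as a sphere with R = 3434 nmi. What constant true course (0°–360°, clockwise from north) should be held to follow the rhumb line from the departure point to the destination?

176.6°

Δψ = ln[tan(π/4+φ₂/2)/tan(π/4+φ₁/2)] = -1.0806
Δλ = +0.0651 rad (taken the short way round)
course = atan2(Δλ, Δψ) = 176.55°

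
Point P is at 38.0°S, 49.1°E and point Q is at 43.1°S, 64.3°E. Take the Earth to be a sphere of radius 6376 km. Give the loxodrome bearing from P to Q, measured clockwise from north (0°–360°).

Meridional parts: M(φ₁)=-0.7180, M(φ₂)=-0.8352 → ΔM = -0.1172;  Δλ = +0.2653 rad
tan C = Δλ / ΔM = -2.2628 → C = 113.84°

113.8°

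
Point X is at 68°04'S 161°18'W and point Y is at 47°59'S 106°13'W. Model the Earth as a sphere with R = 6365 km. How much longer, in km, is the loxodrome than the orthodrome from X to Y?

Great circle: cos σ = sin φ₁ sin φ₂ + cos φ₁ cos φ₂ cos Δλ,  σ = 0.5876 rad → d_gc = 3739.98 km
Rhumb line: Δψ = +0.6840, q = Δφ/Δψ = 0.5124, d_rh = R√(Δφ²+q²Δλ²) = 3848.45 km
Excess = 3848.45 − 3739.98 = 108.47 ≈ 108 km

108 km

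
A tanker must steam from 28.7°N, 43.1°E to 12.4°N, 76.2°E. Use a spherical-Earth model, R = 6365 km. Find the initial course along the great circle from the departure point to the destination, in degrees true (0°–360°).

111.0°

N = sin Δλ·cos φ₂ = +0.5334;  D = cos φ₁ sin φ₂ − sin φ₁ cos φ₂ cos Δλ = -0.2046
initial course = atan2(N, D) = 110.98°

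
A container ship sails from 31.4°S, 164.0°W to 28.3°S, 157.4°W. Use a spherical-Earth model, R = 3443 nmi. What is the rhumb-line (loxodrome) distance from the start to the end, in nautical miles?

391 nmi

Δψ = ln[tan(π/4+φ₂/2)/tan(π/4+φ₁/2)] = +0.0624;  Δφ = +0.0541 rad,  Δλ = +0.1152 rad
q = Δφ/Δψ = 0.8672
d = R·√(Δφ² + q²Δλ²) = 3443·0.11360 = 391 nmi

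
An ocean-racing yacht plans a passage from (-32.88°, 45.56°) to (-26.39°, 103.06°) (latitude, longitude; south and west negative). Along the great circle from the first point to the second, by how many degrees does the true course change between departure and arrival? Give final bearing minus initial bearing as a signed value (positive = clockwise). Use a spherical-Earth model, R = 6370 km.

-30.4°

At departure: θ₁ = atan2(sin Δλ cos φ₂, cos φ₁ sin φ₂ − sin φ₁ cos φ₂ cos Δλ) = 98.43°
At arrival: θ₂ = atan2(sin Δλ cos φ₁, −cos φ₂ sin φ₁ + sin φ₂ cos φ₁ cos Δλ) = 68.03°
Δθ = θ₂ − θ₁ = -30.4°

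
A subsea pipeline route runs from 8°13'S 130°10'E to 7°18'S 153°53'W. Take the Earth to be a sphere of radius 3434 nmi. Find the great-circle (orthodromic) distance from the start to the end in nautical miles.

Haversine: a = sin²(Δφ/2)+cos φ₁ cos φ₂ sin²(Δλ/2) = 0.37176;  σ = 2·atan2(√a,√(1−a))
σ = 75.138° → d = Rσ = 3434·1.31141 = 4503 nmi

4503 nmi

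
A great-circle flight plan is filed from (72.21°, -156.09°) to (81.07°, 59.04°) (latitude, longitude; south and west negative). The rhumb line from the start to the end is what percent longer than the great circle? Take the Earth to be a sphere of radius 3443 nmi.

Great circle: σ = 0.4468 rad → d_gc = Rσ = 1538.2 nmi
Rhumb: Δφ = +0.1546, Δλ = -2.5285, Δψ = +0.6953, q = Δφ/Δψ = 0.2224 → d_rh = R√(Δφ²+q²Δλ²) = 2008.1 nmi
Excess = (2008.1 − 1538.2) / 1538.2 = 469.9 / 1538.2 = 30.549% ≈ 30.5%

30.5%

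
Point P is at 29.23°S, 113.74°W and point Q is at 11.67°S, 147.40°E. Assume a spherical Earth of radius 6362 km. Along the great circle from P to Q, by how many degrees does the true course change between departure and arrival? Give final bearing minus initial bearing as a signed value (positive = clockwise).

Initial bearing θ₁ = atan2(sin Δλ cos φ₂, cos φ₁ sin φ₂ − sin φ₁ cos φ₂ cos Δλ) = 255.50°
Final bearing θ₂ = (initial bearing from the destination back to the start) + 180° = 300.38°
Δθ = θ₂ − θ₁ = +44.9°

+44.9°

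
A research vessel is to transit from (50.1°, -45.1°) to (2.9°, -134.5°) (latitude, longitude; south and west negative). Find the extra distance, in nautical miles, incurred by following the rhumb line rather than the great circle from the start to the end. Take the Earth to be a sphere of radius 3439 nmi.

Great circle: cos σ = sin φ₁ sin φ₂ + cos φ₁ cos φ₂ cos Δλ,  σ = 1.5253 rad → d_gc = 5245.4 nmi
Rhumb line: Δψ = -0.9628, q = Δφ/Δψ = 0.8557, d_rh = R√(Δφ²+q²Δλ²) = 5395.1 nmi
Excess = 5395.1 − 5245.4 = 149.7 ≈ 150 nmi

150 nmi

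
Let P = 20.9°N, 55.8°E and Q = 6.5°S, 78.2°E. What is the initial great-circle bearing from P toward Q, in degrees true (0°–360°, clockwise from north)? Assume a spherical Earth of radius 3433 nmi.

138.9°

θ = atan2( sin Δλ·cos φ₂ ,  cos φ₁ sin φ₂ − sin φ₁ cos φ₂ cos Δλ )
  = atan2(+0.3786, -0.4335) = 138.86°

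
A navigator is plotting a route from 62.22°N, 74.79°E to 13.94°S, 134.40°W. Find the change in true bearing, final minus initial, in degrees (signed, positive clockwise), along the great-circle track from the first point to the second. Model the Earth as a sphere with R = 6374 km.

+126.8°

At departure: θ₁ = atan2(sin Δλ cos φ₂, cos φ₁ sin φ₂ − sin φ₁ cos φ₂ cos Δλ) = 36.60°
At arrival: θ₂ = atan2(sin Δλ cos φ₁, −cos φ₂ sin φ₁ + sin φ₂ cos φ₁ cos Δλ) = 163.36°
Δθ = θ₂ − θ₁ = +126.8°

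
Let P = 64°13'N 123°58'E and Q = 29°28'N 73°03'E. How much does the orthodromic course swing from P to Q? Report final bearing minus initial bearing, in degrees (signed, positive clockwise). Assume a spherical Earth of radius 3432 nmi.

-40.0°

Initial bearing θ₁ = atan2(sin Δλ cos φ₂, cos φ₁ sin φ₂ − sin φ₁ cos φ₂ cos Δλ) = 247.47°
Final bearing θ₂ = (initial bearing from the destination back to the start) + 180° = 207.48°
Δθ = θ₂ − θ₁ = -40.0°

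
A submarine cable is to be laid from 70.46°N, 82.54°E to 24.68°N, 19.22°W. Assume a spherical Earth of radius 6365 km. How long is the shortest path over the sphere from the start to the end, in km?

7847 km

Haversine: a = sin²(Δφ/2)+cos φ₁ cos φ₂ sin²(Δλ/2) = 0.33422;  σ = 2·atan2(√a,√(1−a))
σ = 70.636° → d = Rσ = 6365·1.23284 = 7847 km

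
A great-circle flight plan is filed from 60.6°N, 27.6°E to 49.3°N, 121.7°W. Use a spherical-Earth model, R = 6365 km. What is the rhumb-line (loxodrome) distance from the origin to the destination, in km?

Δψ = ln[tan(π/4+φ₂/2)/tan(π/4+φ₁/2)] = -0.3463;  Δφ = -0.1972 rad,  Δλ = -2.6058 rad
q = Δφ/Δψ = 0.5695
d = R·√(Δφ² + q²Δλ²) = 6365·1.49715 = 9529 km

9529 km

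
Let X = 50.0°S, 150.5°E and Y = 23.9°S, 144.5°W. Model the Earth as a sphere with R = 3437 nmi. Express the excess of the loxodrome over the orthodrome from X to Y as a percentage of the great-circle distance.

2.2%

Great circle: σ = 0.9780 rad → d_gc = Rσ = 3361.2 nmi
Rhumb: Δφ = +0.4555, Δλ = +1.1345, Δψ = +0.5809, q = Δφ/Δψ = 0.7842 → d_rh = R√(Δφ²+q²Δλ²) = 3435.2 nmi
Excess = (3435.2 − 3361.2) / 3361.2 = 74.0 / 3361.2 = 2.20% ≈ 2.2%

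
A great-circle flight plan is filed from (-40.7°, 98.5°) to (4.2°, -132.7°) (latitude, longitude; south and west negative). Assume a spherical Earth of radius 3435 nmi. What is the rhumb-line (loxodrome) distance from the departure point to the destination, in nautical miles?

Δψ = ln[tan(π/4+φ₂/2)/tan(π/4+φ₁/2)] = +0.8523;  Δφ = +0.7837 rad,  Δλ = +2.2480 rad
q = Δφ/Δψ = 0.9194
d = R·√(Δφ² + q²Δλ²) = 3435·2.21047 = 7593 nmi

7593 nmi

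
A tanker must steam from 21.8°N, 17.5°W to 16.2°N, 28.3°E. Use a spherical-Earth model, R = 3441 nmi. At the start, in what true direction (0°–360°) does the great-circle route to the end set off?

θ = atan2( sin Δλ·cos φ₂ ,  cos φ₁ sin φ₂ − sin φ₁ cos φ₂ cos Δλ )
  = atan2(+0.6884, +0.0104) = 89.13°

89.1°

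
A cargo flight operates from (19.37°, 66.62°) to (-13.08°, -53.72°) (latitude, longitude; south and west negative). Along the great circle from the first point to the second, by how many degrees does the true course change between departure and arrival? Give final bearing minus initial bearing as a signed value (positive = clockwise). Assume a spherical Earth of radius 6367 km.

At departure: θ₁ = atan2(sin Δλ cos φ₂, cos φ₁ sin φ₂ − sin φ₁ cos φ₂ cos Δλ) = 266.57°
At arrival: θ₂ = atan2(sin Δλ cos φ₁, −cos φ₂ sin φ₁ + sin φ₂ cos φ₁ cos Δλ) = 255.19°
Δθ = θ₂ − θ₁ = -11.4°

-11.4°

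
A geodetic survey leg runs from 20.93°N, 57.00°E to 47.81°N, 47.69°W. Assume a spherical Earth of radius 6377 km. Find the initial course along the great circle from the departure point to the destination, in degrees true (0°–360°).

N = sin Δλ·cos φ₂ = -0.6496;  D = cos φ₁ sin φ₂ − sin φ₁ cos φ₂ cos Δλ = +0.7529
initial course = atan2(N, D) = 319.21°

319.2°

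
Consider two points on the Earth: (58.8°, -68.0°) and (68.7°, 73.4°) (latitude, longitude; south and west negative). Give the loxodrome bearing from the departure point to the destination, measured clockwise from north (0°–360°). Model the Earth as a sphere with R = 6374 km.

Δψ = ln[tan(π/4+φ₂/2)/tan(π/4+φ₁/2)] = +0.3952
Δλ = +2.4679 rad (taken the short way round)
course = atan2(Δλ, Δψ) = 80.90°

80.9°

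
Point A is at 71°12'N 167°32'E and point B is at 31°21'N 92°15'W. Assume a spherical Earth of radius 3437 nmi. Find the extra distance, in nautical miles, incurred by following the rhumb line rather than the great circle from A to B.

Great circle: cos σ = sin φ₁ sin φ₂ + cos φ₁ cos φ₂ cos Δλ,  σ = 1.1111 rad → d_gc = 3818.8 nmi
Rhumb line: Δψ = -1.2218, q = Δφ/Δψ = 0.5693, d_rh = R√(Δφ²+q²Δλ²) = 4174.4 nmi
Excess = 4174.4 − 3818.8 = 355.6 ≈ 356 nmi

356 nmi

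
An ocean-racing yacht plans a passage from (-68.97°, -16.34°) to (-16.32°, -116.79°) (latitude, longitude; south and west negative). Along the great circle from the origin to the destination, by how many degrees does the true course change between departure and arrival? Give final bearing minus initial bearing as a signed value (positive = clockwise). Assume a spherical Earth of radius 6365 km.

+84.5°

At departure: θ₁ = atan2(sin Δλ cos φ₂, cos φ₁ sin φ₂ − sin φ₁ cos φ₂ cos Δλ) = 254.41°
At arrival: θ₂ = atan2(sin Δλ cos φ₁, −cos φ₂ sin φ₁ + sin φ₂ cos φ₁ cos Δλ) = 338.89°
Δθ = θ₂ − θ₁ = +84.5°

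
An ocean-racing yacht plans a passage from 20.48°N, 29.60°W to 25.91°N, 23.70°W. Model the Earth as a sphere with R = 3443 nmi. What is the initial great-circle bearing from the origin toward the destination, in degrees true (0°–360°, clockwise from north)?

43.8°

θ = atan2( sin Δλ·cos φ₂ ,  cos φ₁ sin φ₂ − sin φ₁ cos φ₂ cos Δλ )
  = atan2(+0.0925, +0.0963) = 43.84°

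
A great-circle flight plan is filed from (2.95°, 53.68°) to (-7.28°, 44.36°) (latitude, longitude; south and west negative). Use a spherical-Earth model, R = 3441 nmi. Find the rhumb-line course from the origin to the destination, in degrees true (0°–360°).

Meridional parts: M(φ₁)=+0.0515, M(φ₂)=-0.1274 → ΔM = -0.1789;  Δλ = -0.1627 rad
tan C = Δλ / ΔM = +0.9092 → C = 222.28°

222.3°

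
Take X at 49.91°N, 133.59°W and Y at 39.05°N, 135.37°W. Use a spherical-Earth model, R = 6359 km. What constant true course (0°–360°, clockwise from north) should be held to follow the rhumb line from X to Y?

Meridional parts: M(φ₁)=+1.0082, M(φ₂)=+0.7414 → ΔM = -0.2668;  Δλ = -0.0311 rad
tan C = Δλ / ΔM = +0.1164 → C = 186.64°

186.6°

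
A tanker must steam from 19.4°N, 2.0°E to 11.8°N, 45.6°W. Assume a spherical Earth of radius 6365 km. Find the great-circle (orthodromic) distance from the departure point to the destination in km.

5147 km

Haversine: a = sin²(Δφ/2)+cos φ₁ cos φ₂ sin²(Δλ/2) = 0.15475;  σ = 2·atan2(√a,√(1−a))
σ = 46.330° → d = Rσ = 6365·0.80861 = 5147 km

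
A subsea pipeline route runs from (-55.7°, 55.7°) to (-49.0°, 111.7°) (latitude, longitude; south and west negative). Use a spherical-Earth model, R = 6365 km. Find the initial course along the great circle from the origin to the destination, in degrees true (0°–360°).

102.7°

θ = atan2( sin Δλ·cos φ₂ ,  cos φ₁ sin φ₂ − sin φ₁ cos φ₂ cos Δλ )
  = atan2(+0.5439, -0.1222) = 102.67°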